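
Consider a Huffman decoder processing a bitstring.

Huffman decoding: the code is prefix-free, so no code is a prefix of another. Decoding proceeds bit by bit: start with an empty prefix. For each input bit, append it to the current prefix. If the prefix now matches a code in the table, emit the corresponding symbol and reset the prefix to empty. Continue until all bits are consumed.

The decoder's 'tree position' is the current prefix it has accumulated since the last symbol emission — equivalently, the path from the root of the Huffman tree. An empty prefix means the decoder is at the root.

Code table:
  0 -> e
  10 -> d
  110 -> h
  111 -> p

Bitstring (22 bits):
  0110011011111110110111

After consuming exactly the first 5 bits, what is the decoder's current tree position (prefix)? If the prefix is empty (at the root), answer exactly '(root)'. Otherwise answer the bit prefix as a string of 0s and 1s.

Bit 0: prefix='0' -> emit 'e', reset
Bit 1: prefix='1' (no match yet)
Bit 2: prefix='11' (no match yet)
Bit 3: prefix='110' -> emit 'h', reset
Bit 4: prefix='0' -> emit 'e', reset

Answer: (root)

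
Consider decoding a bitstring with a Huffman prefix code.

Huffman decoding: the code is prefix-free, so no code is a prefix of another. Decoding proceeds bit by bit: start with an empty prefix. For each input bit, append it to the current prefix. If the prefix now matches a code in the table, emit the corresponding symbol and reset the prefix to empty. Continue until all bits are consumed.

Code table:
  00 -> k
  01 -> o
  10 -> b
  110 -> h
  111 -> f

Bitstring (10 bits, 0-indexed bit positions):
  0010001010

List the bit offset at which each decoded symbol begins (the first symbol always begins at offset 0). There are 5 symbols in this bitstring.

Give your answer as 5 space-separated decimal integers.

Bit 0: prefix='0' (no match yet)
Bit 1: prefix='00' -> emit 'k', reset
Bit 2: prefix='1' (no match yet)
Bit 3: prefix='10' -> emit 'b', reset
Bit 4: prefix='0' (no match yet)
Bit 5: prefix='00' -> emit 'k', reset
Bit 6: prefix='1' (no match yet)
Bit 7: prefix='10' -> emit 'b', reset
Bit 8: prefix='1' (no match yet)
Bit 9: prefix='10' -> emit 'b', reset

Answer: 0 2 4 6 8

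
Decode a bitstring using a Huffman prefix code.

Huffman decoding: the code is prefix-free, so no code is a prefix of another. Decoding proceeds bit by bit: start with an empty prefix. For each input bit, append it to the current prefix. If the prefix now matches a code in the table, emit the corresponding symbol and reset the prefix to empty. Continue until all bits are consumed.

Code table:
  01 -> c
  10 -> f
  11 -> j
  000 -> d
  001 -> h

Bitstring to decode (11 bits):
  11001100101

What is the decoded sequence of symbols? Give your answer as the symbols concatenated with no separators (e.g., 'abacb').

Answer: jhfcc

Derivation:
Bit 0: prefix='1' (no match yet)
Bit 1: prefix='11' -> emit 'j', reset
Bit 2: prefix='0' (no match yet)
Bit 3: prefix='00' (no match yet)
Bit 4: prefix='001' -> emit 'h', reset
Bit 5: prefix='1' (no match yet)
Bit 6: prefix='10' -> emit 'f', reset
Bit 7: prefix='0' (no match yet)
Bit 8: prefix='01' -> emit 'c', reset
Bit 9: prefix='0' (no match yet)
Bit 10: prefix='01' -> emit 'c', reset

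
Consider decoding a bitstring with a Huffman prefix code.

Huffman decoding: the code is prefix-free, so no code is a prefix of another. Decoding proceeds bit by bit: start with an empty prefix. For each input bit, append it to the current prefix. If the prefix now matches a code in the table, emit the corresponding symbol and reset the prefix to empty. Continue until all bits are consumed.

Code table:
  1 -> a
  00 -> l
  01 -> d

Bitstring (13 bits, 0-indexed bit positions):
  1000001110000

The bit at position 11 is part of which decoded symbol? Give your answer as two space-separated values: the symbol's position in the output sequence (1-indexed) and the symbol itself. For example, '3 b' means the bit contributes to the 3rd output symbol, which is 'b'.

Bit 0: prefix='1' -> emit 'a', reset
Bit 1: prefix='0' (no match yet)
Bit 2: prefix='00' -> emit 'l', reset
Bit 3: prefix='0' (no match yet)
Bit 4: prefix='00' -> emit 'l', reset
Bit 5: prefix='0' (no match yet)
Bit 6: prefix='01' -> emit 'd', reset
Bit 7: prefix='1' -> emit 'a', reset
Bit 8: prefix='1' -> emit 'a', reset
Bit 9: prefix='0' (no match yet)
Bit 10: prefix='00' -> emit 'l', reset
Bit 11: prefix='0' (no match yet)
Bit 12: prefix='00' -> emit 'l', reset

Answer: 8 l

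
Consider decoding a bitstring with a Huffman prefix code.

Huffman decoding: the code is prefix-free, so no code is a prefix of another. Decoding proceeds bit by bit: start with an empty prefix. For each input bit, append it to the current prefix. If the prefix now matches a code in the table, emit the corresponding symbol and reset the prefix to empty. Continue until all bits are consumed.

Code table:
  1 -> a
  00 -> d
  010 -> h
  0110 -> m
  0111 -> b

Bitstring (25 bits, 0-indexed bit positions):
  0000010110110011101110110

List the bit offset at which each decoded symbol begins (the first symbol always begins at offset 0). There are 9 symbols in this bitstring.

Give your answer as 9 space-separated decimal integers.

Bit 0: prefix='0' (no match yet)
Bit 1: prefix='00' -> emit 'd', reset
Bit 2: prefix='0' (no match yet)
Bit 3: prefix='00' -> emit 'd', reset
Bit 4: prefix='0' (no match yet)
Bit 5: prefix='01' (no match yet)
Bit 6: prefix='010' -> emit 'h', reset
Bit 7: prefix='1' -> emit 'a', reset
Bit 8: prefix='1' -> emit 'a', reset
Bit 9: prefix='0' (no match yet)
Bit 10: prefix='01' (no match yet)
Bit 11: prefix='011' (no match yet)
Bit 12: prefix='0110' -> emit 'm', reset
Bit 13: prefix='0' (no match yet)
Bit 14: prefix='01' (no match yet)
Bit 15: prefix='011' (no match yet)
Bit 16: prefix='0111' -> emit 'b', reset
Bit 17: prefix='0' (no match yet)
Bit 18: prefix='01' (no match yet)
Bit 19: prefix='011' (no match yet)
Bit 20: prefix='0111' -> emit 'b', reset
Bit 21: prefix='0' (no match yet)
Bit 22: prefix='01' (no match yet)
Bit 23: prefix='011' (no match yet)
Bit 24: prefix='0110' -> emit 'm', reset

Answer: 0 2 4 7 8 9 13 17 21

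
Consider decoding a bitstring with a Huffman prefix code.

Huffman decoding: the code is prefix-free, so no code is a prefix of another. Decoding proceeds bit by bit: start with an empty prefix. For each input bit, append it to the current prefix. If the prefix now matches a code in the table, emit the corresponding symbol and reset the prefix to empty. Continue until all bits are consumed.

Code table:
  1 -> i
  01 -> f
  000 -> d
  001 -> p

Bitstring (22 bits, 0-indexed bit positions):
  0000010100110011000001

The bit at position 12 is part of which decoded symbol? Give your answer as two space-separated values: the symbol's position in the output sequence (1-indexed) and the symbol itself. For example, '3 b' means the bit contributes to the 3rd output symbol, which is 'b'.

Answer: 6 p

Derivation:
Bit 0: prefix='0' (no match yet)
Bit 1: prefix='00' (no match yet)
Bit 2: prefix='000' -> emit 'd', reset
Bit 3: prefix='0' (no match yet)
Bit 4: prefix='00' (no match yet)
Bit 5: prefix='001' -> emit 'p', reset
Bit 6: prefix='0' (no match yet)
Bit 7: prefix='01' -> emit 'f', reset
Bit 8: prefix='0' (no match yet)
Bit 9: prefix='00' (no match yet)
Bit 10: prefix='001' -> emit 'p', reset
Bit 11: prefix='1' -> emit 'i', reset
Bit 12: prefix='0' (no match yet)
Bit 13: prefix='00' (no match yet)
Bit 14: prefix='001' -> emit 'p', reset
Bit 15: prefix='1' -> emit 'i', reset
Bit 16: prefix='0' (no match yet)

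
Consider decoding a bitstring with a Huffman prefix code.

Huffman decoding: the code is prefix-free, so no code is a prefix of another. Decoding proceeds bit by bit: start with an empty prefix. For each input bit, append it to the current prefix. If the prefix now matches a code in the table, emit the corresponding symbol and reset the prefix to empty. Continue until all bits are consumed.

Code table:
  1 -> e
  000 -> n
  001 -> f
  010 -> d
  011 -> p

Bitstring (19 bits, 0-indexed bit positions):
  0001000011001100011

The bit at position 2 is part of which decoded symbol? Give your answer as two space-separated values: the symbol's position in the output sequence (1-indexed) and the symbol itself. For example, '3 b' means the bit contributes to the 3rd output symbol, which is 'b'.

Answer: 1 n

Derivation:
Bit 0: prefix='0' (no match yet)
Bit 1: prefix='00' (no match yet)
Bit 2: prefix='000' -> emit 'n', reset
Bit 3: prefix='1' -> emit 'e', reset
Bit 4: prefix='0' (no match yet)
Bit 5: prefix='00' (no match yet)
Bit 6: prefix='000' -> emit 'n', reset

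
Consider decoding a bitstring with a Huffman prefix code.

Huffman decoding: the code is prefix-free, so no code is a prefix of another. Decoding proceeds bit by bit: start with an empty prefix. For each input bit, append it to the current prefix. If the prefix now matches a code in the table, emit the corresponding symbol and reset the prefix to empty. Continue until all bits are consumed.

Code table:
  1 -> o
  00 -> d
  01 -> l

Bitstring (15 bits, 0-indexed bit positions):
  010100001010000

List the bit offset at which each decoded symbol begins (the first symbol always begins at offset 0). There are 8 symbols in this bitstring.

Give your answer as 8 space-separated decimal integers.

Answer: 0 2 4 6 8 9 11 13

Derivation:
Bit 0: prefix='0' (no match yet)
Bit 1: prefix='01' -> emit 'l', reset
Bit 2: prefix='0' (no match yet)
Bit 3: prefix='01' -> emit 'l', reset
Bit 4: prefix='0' (no match yet)
Bit 5: prefix='00' -> emit 'd', reset
Bit 6: prefix='0' (no match yet)
Bit 7: prefix='00' -> emit 'd', reset
Bit 8: prefix='1' -> emit 'o', reset
Bit 9: prefix='0' (no match yet)
Bit 10: prefix='01' -> emit 'l', reset
Bit 11: prefix='0' (no match yet)
Bit 12: prefix='00' -> emit 'd', reset
Bit 13: prefix='0' (no match yet)
Bit 14: prefix='00' -> emit 'd', reset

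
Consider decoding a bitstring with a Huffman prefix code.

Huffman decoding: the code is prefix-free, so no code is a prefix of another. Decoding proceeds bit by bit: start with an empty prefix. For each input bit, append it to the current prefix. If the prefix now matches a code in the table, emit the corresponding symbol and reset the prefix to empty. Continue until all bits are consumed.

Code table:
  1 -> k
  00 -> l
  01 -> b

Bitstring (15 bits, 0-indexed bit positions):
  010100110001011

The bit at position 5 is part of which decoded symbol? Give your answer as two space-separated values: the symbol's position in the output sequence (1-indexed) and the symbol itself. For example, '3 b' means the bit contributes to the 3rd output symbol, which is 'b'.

Bit 0: prefix='0' (no match yet)
Bit 1: prefix='01' -> emit 'b', reset
Bit 2: prefix='0' (no match yet)
Bit 3: prefix='01' -> emit 'b', reset
Bit 4: prefix='0' (no match yet)
Bit 5: prefix='00' -> emit 'l', reset
Bit 6: prefix='1' -> emit 'k', reset
Bit 7: prefix='1' -> emit 'k', reset
Bit 8: prefix='0' (no match yet)
Bit 9: prefix='00' -> emit 'l', reset

Answer: 3 l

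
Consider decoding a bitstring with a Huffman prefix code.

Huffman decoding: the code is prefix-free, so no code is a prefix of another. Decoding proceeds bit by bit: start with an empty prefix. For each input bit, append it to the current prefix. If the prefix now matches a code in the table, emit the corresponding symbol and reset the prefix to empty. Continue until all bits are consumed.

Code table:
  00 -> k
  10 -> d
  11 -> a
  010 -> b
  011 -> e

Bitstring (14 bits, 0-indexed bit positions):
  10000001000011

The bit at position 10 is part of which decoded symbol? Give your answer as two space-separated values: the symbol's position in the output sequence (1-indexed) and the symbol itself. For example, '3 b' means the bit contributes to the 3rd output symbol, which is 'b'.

Answer: 5 k

Derivation:
Bit 0: prefix='1' (no match yet)
Bit 1: prefix='10' -> emit 'd', reset
Bit 2: prefix='0' (no match yet)
Bit 3: prefix='00' -> emit 'k', reset
Bit 4: prefix='0' (no match yet)
Bit 5: prefix='00' -> emit 'k', reset
Bit 6: prefix='0' (no match yet)
Bit 7: prefix='01' (no match yet)
Bit 8: prefix='010' -> emit 'b', reset
Bit 9: prefix='0' (no match yet)
Bit 10: prefix='00' -> emit 'k', reset
Bit 11: prefix='0' (no match yet)
Bit 12: prefix='01' (no match yet)
Bit 13: prefix='011' -> emit 'e', reset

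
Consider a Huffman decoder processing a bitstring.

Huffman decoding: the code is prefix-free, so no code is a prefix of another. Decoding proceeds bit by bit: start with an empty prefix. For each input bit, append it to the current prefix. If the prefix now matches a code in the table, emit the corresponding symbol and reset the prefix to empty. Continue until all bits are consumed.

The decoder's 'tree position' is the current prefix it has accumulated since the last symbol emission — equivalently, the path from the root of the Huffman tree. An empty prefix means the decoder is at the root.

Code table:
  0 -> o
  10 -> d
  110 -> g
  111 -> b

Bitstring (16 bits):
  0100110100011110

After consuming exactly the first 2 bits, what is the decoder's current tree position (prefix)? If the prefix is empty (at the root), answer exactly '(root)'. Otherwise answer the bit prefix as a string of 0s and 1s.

Bit 0: prefix='0' -> emit 'o', reset
Bit 1: prefix='1' (no match yet)

Answer: 1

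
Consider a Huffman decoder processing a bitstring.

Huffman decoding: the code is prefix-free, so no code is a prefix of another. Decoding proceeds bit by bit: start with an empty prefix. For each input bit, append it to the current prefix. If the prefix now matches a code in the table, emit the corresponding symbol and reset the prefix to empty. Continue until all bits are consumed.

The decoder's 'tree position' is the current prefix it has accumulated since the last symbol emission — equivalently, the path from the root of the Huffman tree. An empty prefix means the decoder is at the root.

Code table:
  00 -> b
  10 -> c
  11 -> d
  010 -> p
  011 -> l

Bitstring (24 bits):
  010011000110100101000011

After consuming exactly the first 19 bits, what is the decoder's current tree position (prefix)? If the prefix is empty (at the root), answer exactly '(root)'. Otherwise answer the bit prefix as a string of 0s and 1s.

Bit 0: prefix='0' (no match yet)
Bit 1: prefix='01' (no match yet)
Bit 2: prefix='010' -> emit 'p', reset
Bit 3: prefix='0' (no match yet)
Bit 4: prefix='01' (no match yet)
Bit 5: prefix='011' -> emit 'l', reset
Bit 6: prefix='0' (no match yet)
Bit 7: prefix='00' -> emit 'b', reset
Bit 8: prefix='0' (no match yet)
Bit 9: prefix='01' (no match yet)
Bit 10: prefix='011' -> emit 'l', reset
Bit 11: prefix='0' (no match yet)
Bit 12: prefix='01' (no match yet)
Bit 13: prefix='010' -> emit 'p', reset
Bit 14: prefix='0' (no match yet)
Bit 15: prefix='01' (no match yet)
Bit 16: prefix='010' -> emit 'p', reset
Bit 17: prefix='1' (no match yet)
Bit 18: prefix='10' -> emit 'c', reset

Answer: (root)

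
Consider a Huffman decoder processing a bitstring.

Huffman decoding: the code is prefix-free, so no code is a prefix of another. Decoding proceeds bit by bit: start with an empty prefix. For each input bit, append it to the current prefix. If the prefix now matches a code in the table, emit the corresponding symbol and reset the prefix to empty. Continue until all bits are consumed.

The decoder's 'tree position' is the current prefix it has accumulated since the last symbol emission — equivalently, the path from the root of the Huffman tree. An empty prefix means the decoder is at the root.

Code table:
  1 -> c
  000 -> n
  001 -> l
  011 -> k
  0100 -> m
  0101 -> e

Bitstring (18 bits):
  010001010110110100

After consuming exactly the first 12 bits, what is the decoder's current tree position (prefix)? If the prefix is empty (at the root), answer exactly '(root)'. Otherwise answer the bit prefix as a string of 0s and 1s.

Bit 0: prefix='0' (no match yet)
Bit 1: prefix='01' (no match yet)
Bit 2: prefix='010' (no match yet)
Bit 3: prefix='0100' -> emit 'm', reset
Bit 4: prefix='0' (no match yet)
Bit 5: prefix='01' (no match yet)
Bit 6: prefix='010' (no match yet)
Bit 7: prefix='0101' -> emit 'e', reset
Bit 8: prefix='0' (no match yet)
Bit 9: prefix='01' (no match yet)
Bit 10: prefix='011' -> emit 'k', reset
Bit 11: prefix='0' (no match yet)

Answer: 0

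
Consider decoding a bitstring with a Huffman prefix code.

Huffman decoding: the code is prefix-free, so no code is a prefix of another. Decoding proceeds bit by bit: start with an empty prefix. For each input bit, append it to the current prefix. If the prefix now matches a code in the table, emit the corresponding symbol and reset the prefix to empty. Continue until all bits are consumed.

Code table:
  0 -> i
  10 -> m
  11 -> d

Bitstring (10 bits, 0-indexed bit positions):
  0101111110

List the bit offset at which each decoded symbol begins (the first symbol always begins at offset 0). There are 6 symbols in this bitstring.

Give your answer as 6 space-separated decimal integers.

Bit 0: prefix='0' -> emit 'i', reset
Bit 1: prefix='1' (no match yet)
Bit 2: prefix='10' -> emit 'm', reset
Bit 3: prefix='1' (no match yet)
Bit 4: prefix='11' -> emit 'd', reset
Bit 5: prefix='1' (no match yet)
Bit 6: prefix='11' -> emit 'd', reset
Bit 7: prefix='1' (no match yet)
Bit 8: prefix='11' -> emit 'd', reset
Bit 9: prefix='0' -> emit 'i', reset

Answer: 0 1 3 5 7 9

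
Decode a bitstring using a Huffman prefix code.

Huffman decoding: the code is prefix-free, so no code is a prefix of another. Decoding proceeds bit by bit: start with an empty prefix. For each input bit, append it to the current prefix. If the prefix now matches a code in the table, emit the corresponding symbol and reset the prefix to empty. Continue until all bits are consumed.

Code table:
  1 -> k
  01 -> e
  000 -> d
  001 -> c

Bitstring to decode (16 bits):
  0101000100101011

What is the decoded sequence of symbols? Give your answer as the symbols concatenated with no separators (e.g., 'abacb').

Answer: eedkceek

Derivation:
Bit 0: prefix='0' (no match yet)
Bit 1: prefix='01' -> emit 'e', reset
Bit 2: prefix='0' (no match yet)
Bit 3: prefix='01' -> emit 'e', reset
Bit 4: prefix='0' (no match yet)
Bit 5: prefix='00' (no match yet)
Bit 6: prefix='000' -> emit 'd', reset
Bit 7: prefix='1' -> emit 'k', reset
Bit 8: prefix='0' (no match yet)
Bit 9: prefix='00' (no match yet)
Bit 10: prefix='001' -> emit 'c', reset
Bit 11: prefix='0' (no match yet)
Bit 12: prefix='01' -> emit 'e', reset
Bit 13: prefix='0' (no match yet)
Bit 14: prefix='01' -> emit 'e', reset
Bit 15: prefix='1' -> emit 'k', reset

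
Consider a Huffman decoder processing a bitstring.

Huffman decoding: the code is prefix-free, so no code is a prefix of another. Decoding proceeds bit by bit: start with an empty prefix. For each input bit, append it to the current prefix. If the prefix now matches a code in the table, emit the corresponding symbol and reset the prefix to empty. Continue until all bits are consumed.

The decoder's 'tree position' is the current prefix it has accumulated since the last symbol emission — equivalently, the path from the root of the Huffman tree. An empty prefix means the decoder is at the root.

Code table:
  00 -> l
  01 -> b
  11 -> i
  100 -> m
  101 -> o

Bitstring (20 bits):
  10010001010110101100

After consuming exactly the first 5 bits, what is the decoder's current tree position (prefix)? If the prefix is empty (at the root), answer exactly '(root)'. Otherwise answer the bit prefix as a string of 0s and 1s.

Answer: 10

Derivation:
Bit 0: prefix='1' (no match yet)
Bit 1: prefix='10' (no match yet)
Bit 2: prefix='100' -> emit 'm', reset
Bit 3: prefix='1' (no match yet)
Bit 4: prefix='10' (no match yet)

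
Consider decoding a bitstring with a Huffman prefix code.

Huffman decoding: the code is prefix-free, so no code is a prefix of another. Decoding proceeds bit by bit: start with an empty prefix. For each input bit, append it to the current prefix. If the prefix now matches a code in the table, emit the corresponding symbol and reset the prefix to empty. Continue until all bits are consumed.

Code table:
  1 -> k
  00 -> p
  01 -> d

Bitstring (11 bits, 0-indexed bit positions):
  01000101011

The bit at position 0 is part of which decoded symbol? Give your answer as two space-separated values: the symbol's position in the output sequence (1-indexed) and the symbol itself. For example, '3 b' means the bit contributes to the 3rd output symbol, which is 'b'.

Bit 0: prefix='0' (no match yet)
Bit 1: prefix='01' -> emit 'd', reset
Bit 2: prefix='0' (no match yet)
Bit 3: prefix='00' -> emit 'p', reset
Bit 4: prefix='0' (no match yet)

Answer: 1 d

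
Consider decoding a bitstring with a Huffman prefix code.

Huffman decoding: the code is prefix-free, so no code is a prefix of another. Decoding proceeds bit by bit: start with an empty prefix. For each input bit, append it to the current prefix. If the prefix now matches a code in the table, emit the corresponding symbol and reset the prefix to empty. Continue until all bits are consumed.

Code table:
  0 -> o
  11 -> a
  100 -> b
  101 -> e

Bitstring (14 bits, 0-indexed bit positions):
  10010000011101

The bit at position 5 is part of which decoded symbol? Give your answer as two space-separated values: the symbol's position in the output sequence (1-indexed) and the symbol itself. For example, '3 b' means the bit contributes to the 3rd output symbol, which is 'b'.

Bit 0: prefix='1' (no match yet)
Bit 1: prefix='10' (no match yet)
Bit 2: prefix='100' -> emit 'b', reset
Bit 3: prefix='1' (no match yet)
Bit 4: prefix='10' (no match yet)
Bit 5: prefix='100' -> emit 'b', reset
Bit 6: prefix='0' -> emit 'o', reset
Bit 7: prefix='0' -> emit 'o', reset
Bit 8: prefix='0' -> emit 'o', reset
Bit 9: prefix='1' (no match yet)

Answer: 2 b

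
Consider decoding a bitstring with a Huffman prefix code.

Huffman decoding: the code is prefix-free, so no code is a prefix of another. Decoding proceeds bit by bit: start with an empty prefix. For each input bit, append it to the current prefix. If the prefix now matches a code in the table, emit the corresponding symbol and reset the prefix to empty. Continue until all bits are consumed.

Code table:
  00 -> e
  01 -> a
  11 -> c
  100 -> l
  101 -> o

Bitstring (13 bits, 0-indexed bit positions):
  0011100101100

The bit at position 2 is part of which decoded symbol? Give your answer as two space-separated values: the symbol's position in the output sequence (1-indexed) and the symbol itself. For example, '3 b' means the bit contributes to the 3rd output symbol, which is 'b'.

Bit 0: prefix='0' (no match yet)
Bit 1: prefix='00' -> emit 'e', reset
Bit 2: prefix='1' (no match yet)
Bit 3: prefix='11' -> emit 'c', reset
Bit 4: prefix='1' (no match yet)
Bit 5: prefix='10' (no match yet)
Bit 6: prefix='100' -> emit 'l', reset

Answer: 2 c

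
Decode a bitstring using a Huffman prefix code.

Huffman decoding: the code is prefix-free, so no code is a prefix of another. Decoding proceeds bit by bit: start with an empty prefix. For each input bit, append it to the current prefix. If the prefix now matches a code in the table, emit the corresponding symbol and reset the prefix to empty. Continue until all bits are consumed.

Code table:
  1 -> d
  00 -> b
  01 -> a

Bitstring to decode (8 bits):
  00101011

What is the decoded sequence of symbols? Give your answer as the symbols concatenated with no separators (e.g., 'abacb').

Bit 0: prefix='0' (no match yet)
Bit 1: prefix='00' -> emit 'b', reset
Bit 2: prefix='1' -> emit 'd', reset
Bit 3: prefix='0' (no match yet)
Bit 4: prefix='01' -> emit 'a', reset
Bit 5: prefix='0' (no match yet)
Bit 6: prefix='01' -> emit 'a', reset
Bit 7: prefix='1' -> emit 'd', reset

Answer: bdaad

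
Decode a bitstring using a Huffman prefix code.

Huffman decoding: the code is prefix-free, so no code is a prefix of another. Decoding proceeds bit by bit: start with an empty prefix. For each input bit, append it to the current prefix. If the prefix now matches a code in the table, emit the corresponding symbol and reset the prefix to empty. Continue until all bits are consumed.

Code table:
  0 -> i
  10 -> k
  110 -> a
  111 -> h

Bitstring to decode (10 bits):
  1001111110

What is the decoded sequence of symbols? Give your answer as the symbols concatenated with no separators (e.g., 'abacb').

Bit 0: prefix='1' (no match yet)
Bit 1: prefix='10' -> emit 'k', reset
Bit 2: prefix='0' -> emit 'i', reset
Bit 3: prefix='1' (no match yet)
Bit 4: prefix='11' (no match yet)
Bit 5: prefix='111' -> emit 'h', reset
Bit 6: prefix='1' (no match yet)
Bit 7: prefix='11' (no match yet)
Bit 8: prefix='111' -> emit 'h', reset
Bit 9: prefix='0' -> emit 'i', reset

Answer: kihhi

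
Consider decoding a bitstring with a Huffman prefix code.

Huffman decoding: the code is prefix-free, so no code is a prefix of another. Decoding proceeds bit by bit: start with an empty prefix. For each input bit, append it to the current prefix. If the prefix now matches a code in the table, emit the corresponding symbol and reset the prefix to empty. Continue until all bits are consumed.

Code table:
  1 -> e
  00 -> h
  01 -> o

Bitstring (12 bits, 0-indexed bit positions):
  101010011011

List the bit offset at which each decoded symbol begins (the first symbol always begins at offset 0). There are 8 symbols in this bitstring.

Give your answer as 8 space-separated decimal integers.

Answer: 0 1 3 5 7 8 9 11

Derivation:
Bit 0: prefix='1' -> emit 'e', reset
Bit 1: prefix='0' (no match yet)
Bit 2: prefix='01' -> emit 'o', reset
Bit 3: prefix='0' (no match yet)
Bit 4: prefix='01' -> emit 'o', reset
Bit 5: prefix='0' (no match yet)
Bit 6: prefix='00' -> emit 'h', reset
Bit 7: prefix='1' -> emit 'e', reset
Bit 8: prefix='1' -> emit 'e', reset
Bit 9: prefix='0' (no match yet)
Bit 10: prefix='01' -> emit 'o', reset
Bit 11: prefix='1' -> emit 'e', reset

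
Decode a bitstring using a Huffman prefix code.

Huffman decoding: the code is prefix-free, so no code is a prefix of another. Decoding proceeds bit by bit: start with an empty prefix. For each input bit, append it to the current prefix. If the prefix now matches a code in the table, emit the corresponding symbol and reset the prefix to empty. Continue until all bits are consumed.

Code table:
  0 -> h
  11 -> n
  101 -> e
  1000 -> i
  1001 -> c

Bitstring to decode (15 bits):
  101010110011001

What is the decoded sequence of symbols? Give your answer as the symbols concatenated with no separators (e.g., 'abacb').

Answer: ehecc

Derivation:
Bit 0: prefix='1' (no match yet)
Bit 1: prefix='10' (no match yet)
Bit 2: prefix='101' -> emit 'e', reset
Bit 3: prefix='0' -> emit 'h', reset
Bit 4: prefix='1' (no match yet)
Bit 5: prefix='10' (no match yet)
Bit 6: prefix='101' -> emit 'e', reset
Bit 7: prefix='1' (no match yet)
Bit 8: prefix='10' (no match yet)
Bit 9: prefix='100' (no match yet)
Bit 10: prefix='1001' -> emit 'c', reset
Bit 11: prefix='1' (no match yet)
Bit 12: prefix='10' (no match yet)
Bit 13: prefix='100' (no match yet)
Bit 14: prefix='1001' -> emit 'c', reset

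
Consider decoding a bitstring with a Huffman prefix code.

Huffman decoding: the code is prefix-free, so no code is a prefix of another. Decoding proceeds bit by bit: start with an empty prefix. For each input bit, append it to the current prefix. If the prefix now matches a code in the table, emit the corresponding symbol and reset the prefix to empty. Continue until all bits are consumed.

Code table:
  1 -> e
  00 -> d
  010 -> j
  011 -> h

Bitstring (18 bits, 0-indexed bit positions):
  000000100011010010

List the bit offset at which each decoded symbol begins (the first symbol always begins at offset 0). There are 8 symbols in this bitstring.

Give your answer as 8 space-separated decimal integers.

Answer: 0 2 4 6 7 9 12 15

Derivation:
Bit 0: prefix='0' (no match yet)
Bit 1: prefix='00' -> emit 'd', reset
Bit 2: prefix='0' (no match yet)
Bit 3: prefix='00' -> emit 'd', reset
Bit 4: prefix='0' (no match yet)
Bit 5: prefix='00' -> emit 'd', reset
Bit 6: prefix='1' -> emit 'e', reset
Bit 7: prefix='0' (no match yet)
Bit 8: prefix='00' -> emit 'd', reset
Bit 9: prefix='0' (no match yet)
Bit 10: prefix='01' (no match yet)
Bit 11: prefix='011' -> emit 'h', reset
Bit 12: prefix='0' (no match yet)
Bit 13: prefix='01' (no match yet)
Bit 14: prefix='010' -> emit 'j', reset
Bit 15: prefix='0' (no match yet)
Bit 16: prefix='01' (no match yet)
Bit 17: prefix='010' -> emit 'j', reset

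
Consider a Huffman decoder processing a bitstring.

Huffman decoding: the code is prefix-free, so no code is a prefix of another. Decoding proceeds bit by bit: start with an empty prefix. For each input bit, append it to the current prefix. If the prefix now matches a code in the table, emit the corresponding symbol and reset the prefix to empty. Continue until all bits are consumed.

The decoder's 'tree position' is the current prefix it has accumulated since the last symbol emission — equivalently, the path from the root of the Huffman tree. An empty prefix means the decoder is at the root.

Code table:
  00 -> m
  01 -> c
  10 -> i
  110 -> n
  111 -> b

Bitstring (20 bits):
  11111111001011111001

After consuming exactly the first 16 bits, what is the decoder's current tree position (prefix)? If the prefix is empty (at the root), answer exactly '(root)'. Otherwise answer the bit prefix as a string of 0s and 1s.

Answer: (root)

Derivation:
Bit 0: prefix='1' (no match yet)
Bit 1: prefix='11' (no match yet)
Bit 2: prefix='111' -> emit 'b', reset
Bit 3: prefix='1' (no match yet)
Bit 4: prefix='11' (no match yet)
Bit 5: prefix='111' -> emit 'b', reset
Bit 6: prefix='1' (no match yet)
Bit 7: prefix='11' (no match yet)
Bit 8: prefix='110' -> emit 'n', reset
Bit 9: prefix='0' (no match yet)
Bit 10: prefix='01' -> emit 'c', reset
Bit 11: prefix='0' (no match yet)
Bit 12: prefix='01' -> emit 'c', reset
Bit 13: prefix='1' (no match yet)
Bit 14: prefix='11' (no match yet)
Bit 15: prefix='111' -> emit 'b', reset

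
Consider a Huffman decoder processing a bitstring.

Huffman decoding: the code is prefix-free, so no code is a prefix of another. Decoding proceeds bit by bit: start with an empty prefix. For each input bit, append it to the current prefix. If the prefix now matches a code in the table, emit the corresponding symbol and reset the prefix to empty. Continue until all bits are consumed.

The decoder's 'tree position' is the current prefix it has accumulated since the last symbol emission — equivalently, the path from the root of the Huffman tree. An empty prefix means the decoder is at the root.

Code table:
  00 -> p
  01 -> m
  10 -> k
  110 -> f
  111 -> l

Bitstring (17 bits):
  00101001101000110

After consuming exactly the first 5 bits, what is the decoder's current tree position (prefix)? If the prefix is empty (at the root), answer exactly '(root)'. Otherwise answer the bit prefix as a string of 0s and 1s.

Answer: 1

Derivation:
Bit 0: prefix='0' (no match yet)
Bit 1: prefix='00' -> emit 'p', reset
Bit 2: prefix='1' (no match yet)
Bit 3: prefix='10' -> emit 'k', reset
Bit 4: prefix='1' (no match yet)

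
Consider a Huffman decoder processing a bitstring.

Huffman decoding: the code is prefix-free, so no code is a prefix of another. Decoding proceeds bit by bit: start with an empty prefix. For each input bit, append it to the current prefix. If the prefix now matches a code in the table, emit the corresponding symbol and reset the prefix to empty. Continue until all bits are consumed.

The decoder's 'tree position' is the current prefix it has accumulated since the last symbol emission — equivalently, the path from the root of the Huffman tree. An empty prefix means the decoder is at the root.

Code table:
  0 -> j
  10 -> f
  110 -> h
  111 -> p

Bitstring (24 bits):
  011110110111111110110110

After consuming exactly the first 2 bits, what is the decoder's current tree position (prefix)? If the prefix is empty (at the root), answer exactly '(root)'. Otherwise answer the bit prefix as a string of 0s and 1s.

Bit 0: prefix='0' -> emit 'j', reset
Bit 1: prefix='1' (no match yet)

Answer: 1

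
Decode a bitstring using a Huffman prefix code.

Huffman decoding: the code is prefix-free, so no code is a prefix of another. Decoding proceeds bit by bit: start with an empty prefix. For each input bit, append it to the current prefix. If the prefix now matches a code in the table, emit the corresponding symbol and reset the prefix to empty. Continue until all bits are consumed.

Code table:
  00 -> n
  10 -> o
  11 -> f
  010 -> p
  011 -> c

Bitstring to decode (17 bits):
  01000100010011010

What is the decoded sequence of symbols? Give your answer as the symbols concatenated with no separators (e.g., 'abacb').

Answer: pnonocp

Derivation:
Bit 0: prefix='0' (no match yet)
Bit 1: prefix='01' (no match yet)
Bit 2: prefix='010' -> emit 'p', reset
Bit 3: prefix='0' (no match yet)
Bit 4: prefix='00' -> emit 'n', reset
Bit 5: prefix='1' (no match yet)
Bit 6: prefix='10' -> emit 'o', reset
Bit 7: prefix='0' (no match yet)
Bit 8: prefix='00' -> emit 'n', reset
Bit 9: prefix='1' (no match yet)
Bit 10: prefix='10' -> emit 'o', reset
Bit 11: prefix='0' (no match yet)
Bit 12: prefix='01' (no match yet)
Bit 13: prefix='011' -> emit 'c', reset
Bit 14: prefix='0' (no match yet)
Bit 15: prefix='01' (no match yet)
Bit 16: prefix='010' -> emit 'p', reset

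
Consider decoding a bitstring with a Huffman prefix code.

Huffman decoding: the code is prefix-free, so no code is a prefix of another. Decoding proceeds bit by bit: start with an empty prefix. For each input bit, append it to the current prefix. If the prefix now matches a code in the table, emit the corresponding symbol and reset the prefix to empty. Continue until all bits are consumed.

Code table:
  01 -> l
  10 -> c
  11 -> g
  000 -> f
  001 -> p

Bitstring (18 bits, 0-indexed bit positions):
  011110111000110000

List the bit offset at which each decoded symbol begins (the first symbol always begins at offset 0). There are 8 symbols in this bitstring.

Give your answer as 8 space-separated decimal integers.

Answer: 0 2 4 6 8 10 13 15

Derivation:
Bit 0: prefix='0' (no match yet)
Bit 1: prefix='01' -> emit 'l', reset
Bit 2: prefix='1' (no match yet)
Bit 3: prefix='11' -> emit 'g', reset
Bit 4: prefix='1' (no match yet)
Bit 5: prefix='10' -> emit 'c', reset
Bit 6: prefix='1' (no match yet)
Bit 7: prefix='11' -> emit 'g', reset
Bit 8: prefix='1' (no match yet)
Bit 9: prefix='10' -> emit 'c', reset
Bit 10: prefix='0' (no match yet)
Bit 11: prefix='00' (no match yet)
Bit 12: prefix='001' -> emit 'p', reset
Bit 13: prefix='1' (no match yet)
Bit 14: prefix='10' -> emit 'c', reset
Bit 15: prefix='0' (no match yet)
Bit 16: prefix='00' (no match yet)
Bit 17: prefix='000' -> emit 'f', reset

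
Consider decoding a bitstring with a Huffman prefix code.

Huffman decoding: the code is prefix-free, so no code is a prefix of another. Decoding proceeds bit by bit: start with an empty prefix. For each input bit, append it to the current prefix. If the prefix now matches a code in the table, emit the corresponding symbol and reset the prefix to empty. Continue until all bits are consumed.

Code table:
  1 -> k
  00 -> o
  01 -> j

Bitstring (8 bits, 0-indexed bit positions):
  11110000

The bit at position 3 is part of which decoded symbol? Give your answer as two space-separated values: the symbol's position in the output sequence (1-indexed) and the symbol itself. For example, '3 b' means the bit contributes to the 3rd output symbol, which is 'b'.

Bit 0: prefix='1' -> emit 'k', reset
Bit 1: prefix='1' -> emit 'k', reset
Bit 2: prefix='1' -> emit 'k', reset
Bit 3: prefix='1' -> emit 'k', reset
Bit 4: prefix='0' (no match yet)
Bit 5: prefix='00' -> emit 'o', reset
Bit 6: prefix='0' (no match yet)
Bit 7: prefix='00' -> emit 'o', reset

Answer: 4 k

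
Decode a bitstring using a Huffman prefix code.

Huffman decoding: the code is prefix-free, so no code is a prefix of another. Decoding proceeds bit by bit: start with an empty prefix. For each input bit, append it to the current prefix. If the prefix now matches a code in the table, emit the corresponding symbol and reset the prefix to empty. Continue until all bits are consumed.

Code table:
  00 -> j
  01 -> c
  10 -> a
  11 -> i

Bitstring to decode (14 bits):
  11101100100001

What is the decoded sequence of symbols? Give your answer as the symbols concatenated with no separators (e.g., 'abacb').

Bit 0: prefix='1' (no match yet)
Bit 1: prefix='11' -> emit 'i', reset
Bit 2: prefix='1' (no match yet)
Bit 3: prefix='10' -> emit 'a', reset
Bit 4: prefix='1' (no match yet)
Bit 5: prefix='11' -> emit 'i', reset
Bit 6: prefix='0' (no match yet)
Bit 7: prefix='00' -> emit 'j', reset
Bit 8: prefix='1' (no match yet)
Bit 9: prefix='10' -> emit 'a', reset
Bit 10: prefix='0' (no match yet)
Bit 11: prefix='00' -> emit 'j', reset
Bit 12: prefix='0' (no match yet)
Bit 13: prefix='01' -> emit 'c', reset

Answer: iaijajc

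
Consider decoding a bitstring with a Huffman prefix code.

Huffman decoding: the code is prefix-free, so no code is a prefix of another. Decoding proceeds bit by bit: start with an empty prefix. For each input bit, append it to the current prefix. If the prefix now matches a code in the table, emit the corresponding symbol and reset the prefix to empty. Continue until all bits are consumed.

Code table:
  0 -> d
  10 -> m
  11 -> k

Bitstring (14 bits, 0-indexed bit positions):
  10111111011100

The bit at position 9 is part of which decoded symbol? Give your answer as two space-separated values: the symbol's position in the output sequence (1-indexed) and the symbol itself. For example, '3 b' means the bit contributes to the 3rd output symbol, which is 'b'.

Answer: 6 k

Derivation:
Bit 0: prefix='1' (no match yet)
Bit 1: prefix='10' -> emit 'm', reset
Bit 2: prefix='1' (no match yet)
Bit 3: prefix='11' -> emit 'k', reset
Bit 4: prefix='1' (no match yet)
Bit 5: prefix='11' -> emit 'k', reset
Bit 6: prefix='1' (no match yet)
Bit 7: prefix='11' -> emit 'k', reset
Bit 8: prefix='0' -> emit 'd', reset
Bit 9: prefix='1' (no match yet)
Bit 10: prefix='11' -> emit 'k', reset
Bit 11: prefix='1' (no match yet)
Bit 12: prefix='10' -> emit 'm', reset
Bit 13: prefix='0' -> emit 'd', reset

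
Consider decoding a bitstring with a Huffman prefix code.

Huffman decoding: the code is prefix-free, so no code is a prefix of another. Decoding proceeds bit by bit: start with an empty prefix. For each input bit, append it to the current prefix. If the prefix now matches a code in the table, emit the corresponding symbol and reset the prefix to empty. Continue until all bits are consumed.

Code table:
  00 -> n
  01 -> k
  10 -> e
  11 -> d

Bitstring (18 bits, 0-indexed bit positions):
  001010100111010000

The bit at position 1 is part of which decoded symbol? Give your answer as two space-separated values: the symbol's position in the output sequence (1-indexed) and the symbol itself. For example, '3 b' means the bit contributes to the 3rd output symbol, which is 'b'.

Answer: 1 n

Derivation:
Bit 0: prefix='0' (no match yet)
Bit 1: prefix='00' -> emit 'n', reset
Bit 2: prefix='1' (no match yet)
Bit 3: prefix='10' -> emit 'e', reset
Bit 4: prefix='1' (no match yet)
Bit 5: prefix='10' -> emit 'e', reset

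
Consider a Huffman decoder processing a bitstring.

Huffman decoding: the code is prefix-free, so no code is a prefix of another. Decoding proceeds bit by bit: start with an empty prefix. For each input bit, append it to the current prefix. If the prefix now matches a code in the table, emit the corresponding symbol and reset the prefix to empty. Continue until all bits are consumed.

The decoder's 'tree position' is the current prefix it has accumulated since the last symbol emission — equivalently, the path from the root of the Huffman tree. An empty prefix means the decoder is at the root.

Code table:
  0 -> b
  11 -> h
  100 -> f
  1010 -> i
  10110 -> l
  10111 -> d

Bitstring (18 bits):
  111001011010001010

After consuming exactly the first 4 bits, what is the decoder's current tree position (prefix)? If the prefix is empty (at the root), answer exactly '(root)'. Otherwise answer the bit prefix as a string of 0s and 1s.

Bit 0: prefix='1' (no match yet)
Bit 1: prefix='11' -> emit 'h', reset
Bit 2: prefix='1' (no match yet)
Bit 3: prefix='10' (no match yet)

Answer: 10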